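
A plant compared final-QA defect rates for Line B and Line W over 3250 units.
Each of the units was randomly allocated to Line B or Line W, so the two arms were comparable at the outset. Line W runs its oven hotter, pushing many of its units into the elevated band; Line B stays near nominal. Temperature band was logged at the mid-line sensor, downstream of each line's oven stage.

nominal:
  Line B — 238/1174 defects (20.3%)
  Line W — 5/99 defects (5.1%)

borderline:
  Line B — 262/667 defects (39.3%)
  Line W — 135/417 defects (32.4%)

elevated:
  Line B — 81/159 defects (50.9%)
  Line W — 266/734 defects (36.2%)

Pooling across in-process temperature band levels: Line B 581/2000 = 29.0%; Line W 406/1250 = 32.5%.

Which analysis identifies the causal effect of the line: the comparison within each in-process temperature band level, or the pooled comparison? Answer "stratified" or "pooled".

In-process temperature band here is a post-treatment variable shaped by the line; conditioning on it would introduce bias rather than remove it. The overall comparison is the causal one.
Pooled: Line B 29.0% vs Line W 32.5%; Line B is lower overall.

pooled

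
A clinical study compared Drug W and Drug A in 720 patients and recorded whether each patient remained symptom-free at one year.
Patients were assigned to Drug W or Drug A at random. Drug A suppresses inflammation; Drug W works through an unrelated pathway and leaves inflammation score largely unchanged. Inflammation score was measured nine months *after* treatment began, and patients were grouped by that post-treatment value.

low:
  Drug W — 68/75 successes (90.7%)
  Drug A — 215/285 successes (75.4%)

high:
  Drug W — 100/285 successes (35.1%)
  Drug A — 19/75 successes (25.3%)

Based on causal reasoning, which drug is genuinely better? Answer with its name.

Stratifying would compare drugs among patients the drugs themselves sorted into inflammation score groups — a form of selection on an intermediate. The unconditioned pooled rates give the total causal effect.
Pooled: Drug W 46.7% vs Drug A 65.0%; Drug A is higher overall.

Drug A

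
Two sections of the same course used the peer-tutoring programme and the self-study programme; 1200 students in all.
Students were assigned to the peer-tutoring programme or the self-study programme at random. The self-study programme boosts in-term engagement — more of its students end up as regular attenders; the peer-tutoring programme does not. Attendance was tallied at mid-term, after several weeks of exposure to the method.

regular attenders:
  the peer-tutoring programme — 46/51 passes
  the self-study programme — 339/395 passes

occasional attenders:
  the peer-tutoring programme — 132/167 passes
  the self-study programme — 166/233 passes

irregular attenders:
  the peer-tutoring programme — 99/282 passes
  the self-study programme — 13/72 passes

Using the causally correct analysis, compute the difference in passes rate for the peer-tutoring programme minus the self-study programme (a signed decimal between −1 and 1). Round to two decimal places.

The mid-term attendance-specific comparison favours the peer-tutoring programme throughout, but the pooled figures favour the self-study programme. The question is whether to condition on mid-term attendance.
Mid-term attendance is recorded after the teaching method and is itself shifted by it — it sits on the causal path from teaching method to outcome. Conditioning on a mediator would strip out part of the effect we want; the pooled comparison gives the total causal effect.
The causal difference is the pooled difference: 0.554 − 0.740 = -0.186.

-0.19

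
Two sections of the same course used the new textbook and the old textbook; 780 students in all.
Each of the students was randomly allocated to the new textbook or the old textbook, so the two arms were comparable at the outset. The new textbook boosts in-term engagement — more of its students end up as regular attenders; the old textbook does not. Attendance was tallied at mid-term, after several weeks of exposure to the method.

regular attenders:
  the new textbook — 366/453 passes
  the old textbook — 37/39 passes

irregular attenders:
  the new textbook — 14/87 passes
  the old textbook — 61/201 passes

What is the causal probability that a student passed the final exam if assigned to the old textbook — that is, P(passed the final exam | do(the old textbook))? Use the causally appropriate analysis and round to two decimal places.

Mid-term attendance here is a post-treatment variable shaped by the teaching method; conditioning on it would introduce bias rather than remove it. The overall comparison is the causal one.
So P(outcome | do(the old textbook)) is just the pooled rate for the old textbook: 98/240 = 0.408.

0.41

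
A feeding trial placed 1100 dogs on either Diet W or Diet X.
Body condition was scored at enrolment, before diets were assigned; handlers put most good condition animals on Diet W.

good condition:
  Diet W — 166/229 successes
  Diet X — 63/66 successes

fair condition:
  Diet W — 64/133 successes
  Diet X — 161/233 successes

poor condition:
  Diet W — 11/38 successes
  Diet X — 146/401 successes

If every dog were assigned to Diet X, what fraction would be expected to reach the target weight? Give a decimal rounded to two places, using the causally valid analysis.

The starting body condition-specific comparison favours Diet X throughout, but the pooled figures favour Diet W. The question is whether to condition on starting body condition.
Nothing the diet does changes starting body condition; the imbalance is an allocation artefact. With starting body condition also predicting the outcome, the pooled figure is confounded, and the within-stratum comparison is the causal one.
Standardising Diet X to the population starting body condition mix: 0.268·63/66 + 0.333·161/233 + 0.399·146/401 = 0.631.

0.63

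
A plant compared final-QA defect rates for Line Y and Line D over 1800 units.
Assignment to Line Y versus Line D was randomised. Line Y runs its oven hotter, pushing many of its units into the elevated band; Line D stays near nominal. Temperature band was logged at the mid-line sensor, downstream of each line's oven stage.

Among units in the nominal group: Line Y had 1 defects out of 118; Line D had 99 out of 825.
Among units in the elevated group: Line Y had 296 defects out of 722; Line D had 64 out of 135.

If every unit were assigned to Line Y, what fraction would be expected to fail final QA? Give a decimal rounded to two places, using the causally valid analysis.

In-process temperature band here is a post-treatment variable shaped by the line; conditioning on it would introduce bias rather than remove it. The overall comparison is the causal one.
So P(outcome | do(Line Y)) is just the pooled rate for Line Y: 297/840 = 0.354.

0.35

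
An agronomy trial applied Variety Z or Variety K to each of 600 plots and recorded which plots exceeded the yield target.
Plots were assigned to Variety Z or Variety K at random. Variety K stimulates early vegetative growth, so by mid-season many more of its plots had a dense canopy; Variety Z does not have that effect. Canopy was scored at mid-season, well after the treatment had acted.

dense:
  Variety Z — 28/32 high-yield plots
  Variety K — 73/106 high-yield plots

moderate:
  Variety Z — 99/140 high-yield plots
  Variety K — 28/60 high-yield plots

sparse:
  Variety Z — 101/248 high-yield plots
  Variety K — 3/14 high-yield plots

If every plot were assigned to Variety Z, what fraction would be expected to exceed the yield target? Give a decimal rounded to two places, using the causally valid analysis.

Stratifying would compare varietys among plots the varietys themselves sorted into mid-season canopy groups — a form of selection on an intermediate. The unconditioned pooled rates give the total causal effect.
So P(outcome | do(Variety Z)) is just the pooled rate for Variety Z: 228/420 = 0.543.

0.54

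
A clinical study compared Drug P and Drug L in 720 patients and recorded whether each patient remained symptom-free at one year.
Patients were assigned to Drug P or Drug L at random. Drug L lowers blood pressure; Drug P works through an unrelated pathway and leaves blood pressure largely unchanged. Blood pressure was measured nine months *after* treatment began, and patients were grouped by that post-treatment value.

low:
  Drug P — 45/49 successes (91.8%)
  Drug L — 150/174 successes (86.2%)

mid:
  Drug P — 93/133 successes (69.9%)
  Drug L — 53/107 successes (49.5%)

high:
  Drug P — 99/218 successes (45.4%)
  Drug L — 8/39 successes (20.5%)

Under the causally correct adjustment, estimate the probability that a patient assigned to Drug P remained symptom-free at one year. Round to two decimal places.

0.59

Because the drug influences blood pressure, blood pressure is a post-treatment mediator, not a confounder. Stratifying on it would bias the estimate; the causal effect is the crude pooled difference.
So P(outcome | do(Drug P)) is just the pooled rate for Drug P: 237/400 = 0.593.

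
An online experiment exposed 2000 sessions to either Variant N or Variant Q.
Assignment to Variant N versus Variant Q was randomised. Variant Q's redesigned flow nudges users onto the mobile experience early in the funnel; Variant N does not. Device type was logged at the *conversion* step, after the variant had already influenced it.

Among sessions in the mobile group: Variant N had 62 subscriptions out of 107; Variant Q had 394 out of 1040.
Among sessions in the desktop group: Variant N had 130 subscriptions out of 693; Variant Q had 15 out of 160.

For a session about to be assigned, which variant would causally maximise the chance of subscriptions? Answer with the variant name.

Because the variant influences device type, device type is a post-treatment mediator, not a confounder. Stratifying on it would bias the estimate; the causal effect is the crude pooled difference.
Pooled: Variant N 24.0% vs Variant Q 34.1%; Variant Q is higher overall.

Variant Q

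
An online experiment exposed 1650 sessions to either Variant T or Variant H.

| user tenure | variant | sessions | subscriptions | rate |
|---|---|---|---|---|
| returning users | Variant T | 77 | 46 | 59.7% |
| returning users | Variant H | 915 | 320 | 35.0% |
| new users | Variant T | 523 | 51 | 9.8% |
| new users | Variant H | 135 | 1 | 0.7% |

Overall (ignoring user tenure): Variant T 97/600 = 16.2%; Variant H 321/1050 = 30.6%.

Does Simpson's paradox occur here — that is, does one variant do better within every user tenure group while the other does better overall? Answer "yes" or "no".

Within each user tenure level (returning users 59.7% vs 35.0%; new users 9.8% vs 0.7%), Variant T has the higher rate every time. Pooled: 16.2% vs 30.6% — Variant H has the higher rate overall. The two comparisons disagree.

yes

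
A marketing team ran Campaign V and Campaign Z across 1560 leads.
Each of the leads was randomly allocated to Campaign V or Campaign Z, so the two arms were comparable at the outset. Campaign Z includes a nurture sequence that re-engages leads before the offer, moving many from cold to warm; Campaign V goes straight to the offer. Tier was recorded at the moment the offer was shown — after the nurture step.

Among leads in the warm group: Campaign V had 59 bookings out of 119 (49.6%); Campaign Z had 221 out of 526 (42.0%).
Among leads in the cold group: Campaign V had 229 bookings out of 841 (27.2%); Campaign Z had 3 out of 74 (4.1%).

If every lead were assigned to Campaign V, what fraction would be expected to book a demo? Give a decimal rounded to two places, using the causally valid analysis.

0.30

Engagement tier lies on the pathway campaign → engagement tier → outcome, so adjusting for it blocks the indirect effect. For the total causal effect of campaign, use the unadjusted pooled rates.
So P(outcome | do(Campaign V)) is just the pooled rate for Campaign V: 288/960 = 0.300.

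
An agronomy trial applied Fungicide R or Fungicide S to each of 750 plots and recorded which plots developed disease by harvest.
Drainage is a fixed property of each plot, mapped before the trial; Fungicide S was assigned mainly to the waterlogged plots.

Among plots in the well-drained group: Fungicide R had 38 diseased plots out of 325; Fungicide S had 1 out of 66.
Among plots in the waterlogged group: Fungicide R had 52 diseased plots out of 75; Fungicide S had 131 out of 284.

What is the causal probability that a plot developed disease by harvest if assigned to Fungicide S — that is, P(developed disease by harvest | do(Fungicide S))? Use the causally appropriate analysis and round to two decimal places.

The imbalance in field drainage arose from how plots were allocated, not from anything the fungicide did; and field drainage independently affects the outcome. The pooled gap is confounded — condition on field drainage.
Standardising Fungicide S to the population field drainage mix: 0.521·1/66 + 0.479·131/284 = 0.229.

0.23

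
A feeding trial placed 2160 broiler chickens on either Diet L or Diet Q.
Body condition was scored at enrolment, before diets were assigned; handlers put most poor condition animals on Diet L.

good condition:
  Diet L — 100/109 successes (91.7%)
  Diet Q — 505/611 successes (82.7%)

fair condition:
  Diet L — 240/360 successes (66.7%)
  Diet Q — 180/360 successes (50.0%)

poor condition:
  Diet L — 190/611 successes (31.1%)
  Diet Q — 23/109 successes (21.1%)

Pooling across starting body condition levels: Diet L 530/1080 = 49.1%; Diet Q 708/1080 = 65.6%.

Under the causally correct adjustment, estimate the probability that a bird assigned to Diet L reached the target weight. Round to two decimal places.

Here starting body condition is a common cause — it drives both which diet a case falls under and the outcome. The crude comparison mixes populations; the stratum-specific rates are the causally relevant ones.
Standardising Diet L to the population starting body condition mix: 0.333·100/109 + 0.333·240/360 + 0.333·190/611 = 0.632.

0.63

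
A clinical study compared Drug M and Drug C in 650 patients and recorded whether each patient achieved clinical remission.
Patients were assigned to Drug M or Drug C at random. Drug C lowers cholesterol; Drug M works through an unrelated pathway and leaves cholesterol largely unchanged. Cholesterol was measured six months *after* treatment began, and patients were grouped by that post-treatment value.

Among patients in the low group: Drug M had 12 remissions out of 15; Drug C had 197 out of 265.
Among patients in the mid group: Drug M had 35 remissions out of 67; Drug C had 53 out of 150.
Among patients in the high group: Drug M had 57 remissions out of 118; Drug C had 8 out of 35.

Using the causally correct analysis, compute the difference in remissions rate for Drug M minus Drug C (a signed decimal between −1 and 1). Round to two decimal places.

Cholesterol here is a post-treatment variable shaped by the drug; conditioning on it would introduce bias rather than remove it. The overall comparison is the causal one.
The causal difference is the pooled difference: 0.520 − 0.573 = -0.053.

-0.05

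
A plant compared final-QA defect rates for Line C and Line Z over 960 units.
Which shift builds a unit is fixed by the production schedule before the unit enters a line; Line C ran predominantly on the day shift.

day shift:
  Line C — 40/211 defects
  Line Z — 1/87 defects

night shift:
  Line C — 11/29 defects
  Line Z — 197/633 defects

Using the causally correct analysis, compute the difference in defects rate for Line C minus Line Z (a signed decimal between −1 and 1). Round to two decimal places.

Shift satisfies the back-door criterion: it is not a descendant of the line, and it blocks the spurious path from line to outcome. Adjusting for it (i.e., using the within-shift rates) gives the causal effect.
Adjusting over the population distribution of shift: 0.310·(0.190−0.011) + 0.690·(0.379−0.311) = +0.102.

+0.10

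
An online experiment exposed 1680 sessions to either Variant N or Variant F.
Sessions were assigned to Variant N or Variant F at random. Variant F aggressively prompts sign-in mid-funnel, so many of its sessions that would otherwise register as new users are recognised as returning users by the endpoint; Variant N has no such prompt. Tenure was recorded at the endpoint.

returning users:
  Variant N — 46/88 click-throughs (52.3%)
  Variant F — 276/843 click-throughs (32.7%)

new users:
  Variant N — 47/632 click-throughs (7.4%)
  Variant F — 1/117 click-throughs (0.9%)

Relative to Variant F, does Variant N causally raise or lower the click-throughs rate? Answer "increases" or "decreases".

decreases

User tenure is recorded after the variant and is itself shifted by it — it sits on the causal path from variant to outcome. Conditioning on a mediator would strip out part of the effect we want; the pooled comparison gives the total causal effect.
Pooled: Variant N 12.9% vs Variant F 28.9%; Variant F is higher overall.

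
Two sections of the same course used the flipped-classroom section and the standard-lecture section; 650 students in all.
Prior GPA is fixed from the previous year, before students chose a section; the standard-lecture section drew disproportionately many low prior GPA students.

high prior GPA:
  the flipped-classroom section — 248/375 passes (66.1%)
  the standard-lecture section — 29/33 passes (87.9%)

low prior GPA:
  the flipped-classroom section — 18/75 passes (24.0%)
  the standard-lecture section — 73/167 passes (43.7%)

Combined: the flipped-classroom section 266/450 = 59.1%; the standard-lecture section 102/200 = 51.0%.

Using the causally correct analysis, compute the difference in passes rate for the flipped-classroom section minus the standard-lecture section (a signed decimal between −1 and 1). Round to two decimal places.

-0.21

The prior GPA band-specific comparison favours the standard-lecture section throughout, but the pooled figures favour the flipped-classroom section. The question is whether to condition on prior GPA band.
Nothing the teaching method does changes prior GPA band; the imbalance is an allocation artefact. With prior GPA band also predicting the outcome, the pooled figure is confounded, and the within-stratum comparison is the causal one.
Adjusting over the population distribution of prior GPA band: 0.628·(0.661−0.879) + 0.372·(0.240−0.437) = -0.210.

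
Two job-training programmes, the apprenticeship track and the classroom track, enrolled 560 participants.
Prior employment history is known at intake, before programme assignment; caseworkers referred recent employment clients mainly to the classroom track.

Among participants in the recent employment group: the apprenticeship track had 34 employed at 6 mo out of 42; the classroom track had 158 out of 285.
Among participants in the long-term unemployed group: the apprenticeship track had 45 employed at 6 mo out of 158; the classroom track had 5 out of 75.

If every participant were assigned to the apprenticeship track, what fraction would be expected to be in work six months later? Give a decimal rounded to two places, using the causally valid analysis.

Nothing the programme does changes prior employment history; the imbalance is an allocation artefact. With prior employment history also predicting the outcome, the pooled figure is confounded, and the within-stratum comparison is the causal one.
Standardising the apprenticeship track to the population prior employment history mix: 0.584·34/42 + 0.416·45/158 = 0.591.

0.59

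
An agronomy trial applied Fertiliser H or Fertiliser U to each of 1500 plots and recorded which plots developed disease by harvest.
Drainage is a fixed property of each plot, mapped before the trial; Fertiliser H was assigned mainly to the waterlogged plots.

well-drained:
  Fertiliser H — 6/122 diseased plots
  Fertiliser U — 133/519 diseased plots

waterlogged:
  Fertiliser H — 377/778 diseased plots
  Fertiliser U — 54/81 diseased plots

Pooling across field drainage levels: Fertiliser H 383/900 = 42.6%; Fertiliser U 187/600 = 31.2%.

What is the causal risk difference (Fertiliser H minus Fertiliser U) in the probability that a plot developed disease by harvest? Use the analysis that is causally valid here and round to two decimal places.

The stratified and pooled comparisons disagree (Fertiliser H wins within each field drainage; Fertiliser U wins overall), so the answer turns on the causal role of field drainage.
Since field drainage is a pre-existing factor (not a product of the fertiliser) and it affects the outcome on its own, it is a confounder. The stratified rates, not the pooled rate, identify the causal effect.
Adjusting over the population distribution of field drainage: 0.427·(0.049−0.256) + 0.573·(0.485−0.667) = -0.193.

-0.19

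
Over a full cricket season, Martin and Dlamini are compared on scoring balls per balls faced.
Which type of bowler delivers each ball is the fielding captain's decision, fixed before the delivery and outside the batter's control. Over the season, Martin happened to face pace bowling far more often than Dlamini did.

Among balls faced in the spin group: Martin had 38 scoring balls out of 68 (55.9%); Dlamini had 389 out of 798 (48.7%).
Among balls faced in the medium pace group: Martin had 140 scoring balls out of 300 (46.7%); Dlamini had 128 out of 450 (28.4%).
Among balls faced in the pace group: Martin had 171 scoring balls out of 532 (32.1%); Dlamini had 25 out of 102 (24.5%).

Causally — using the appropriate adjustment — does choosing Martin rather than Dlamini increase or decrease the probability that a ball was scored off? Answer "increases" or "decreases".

increases

Martin is higher inside every bowling type stratum but Dlamini is higher in aggregate. Whether to stratify depends on how bowling type relates to the player.
Bowling type differs across players for reasons unrelated to any effect of the player itself, and it separately predicts the outcome — a classic confounder. We must compare within bowling type levels.
Within each level — spin: 55.9% vs 48.7%; medium pace: 46.7% vs 28.4%; pace: 32.1% vs 24.5% — Martin is higher every time.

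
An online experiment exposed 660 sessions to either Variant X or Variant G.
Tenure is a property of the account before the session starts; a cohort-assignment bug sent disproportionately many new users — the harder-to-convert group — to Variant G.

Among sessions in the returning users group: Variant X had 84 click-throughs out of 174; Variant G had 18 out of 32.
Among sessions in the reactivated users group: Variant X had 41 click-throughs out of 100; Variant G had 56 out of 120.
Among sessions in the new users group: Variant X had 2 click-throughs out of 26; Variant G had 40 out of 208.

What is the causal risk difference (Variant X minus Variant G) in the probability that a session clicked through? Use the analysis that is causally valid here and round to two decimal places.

-0.08

The stratified and pooled comparisons disagree (Variant G wins within each user tenure; Variant X wins overall), so the answer turns on the causal role of user tenure.
User tenure is set before the variant has any effect — it is not caused by the variant — and it independently drives the outcome. That makes it a confounder, so the causal comparison is within user tenure levels.
Adjusting over the population distribution of user tenure: 0.312·(0.483−0.562) + 0.333·(0.410−0.467) + 0.355·(0.077−0.192) = -0.085.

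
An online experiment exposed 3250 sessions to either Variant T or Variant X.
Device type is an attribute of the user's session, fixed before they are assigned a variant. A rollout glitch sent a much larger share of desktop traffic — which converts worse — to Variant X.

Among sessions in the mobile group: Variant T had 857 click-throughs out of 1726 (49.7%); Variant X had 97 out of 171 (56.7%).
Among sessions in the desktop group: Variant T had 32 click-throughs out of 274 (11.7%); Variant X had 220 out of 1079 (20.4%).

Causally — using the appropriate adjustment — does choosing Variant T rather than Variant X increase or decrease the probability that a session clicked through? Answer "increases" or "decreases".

decreases

Variant X is higher inside every device type stratum but Variant T is higher in aggregate. Whether to stratify depends on how device type relates to the variant.
Since device type is a pre-existing factor (not a product of the variant) and it affects the outcome on its own, it is a confounder. The stratified rates, not the pooled rate, identify the causal effect.
Within each level — mobile: 49.7% vs 56.7%; desktop: 11.7% vs 20.4% — Variant X is higher every time.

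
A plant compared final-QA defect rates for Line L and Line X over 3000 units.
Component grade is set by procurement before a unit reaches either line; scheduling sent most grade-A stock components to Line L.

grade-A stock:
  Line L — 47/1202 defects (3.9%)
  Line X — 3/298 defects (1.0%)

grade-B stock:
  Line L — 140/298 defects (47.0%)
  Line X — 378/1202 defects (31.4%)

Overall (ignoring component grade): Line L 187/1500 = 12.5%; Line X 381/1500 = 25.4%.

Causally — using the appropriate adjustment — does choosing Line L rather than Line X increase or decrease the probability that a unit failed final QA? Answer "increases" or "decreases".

increases

The imbalance in component grade arose from how units were allocated, not from anything the line did; and component grade independently affects the outcome. The pooled gap is confounded — condition on component grade.
Within each level — grade-A stock: 3.9% vs 1.0%; grade-B stock: 47.0% vs 31.4% — Line X is lower every time.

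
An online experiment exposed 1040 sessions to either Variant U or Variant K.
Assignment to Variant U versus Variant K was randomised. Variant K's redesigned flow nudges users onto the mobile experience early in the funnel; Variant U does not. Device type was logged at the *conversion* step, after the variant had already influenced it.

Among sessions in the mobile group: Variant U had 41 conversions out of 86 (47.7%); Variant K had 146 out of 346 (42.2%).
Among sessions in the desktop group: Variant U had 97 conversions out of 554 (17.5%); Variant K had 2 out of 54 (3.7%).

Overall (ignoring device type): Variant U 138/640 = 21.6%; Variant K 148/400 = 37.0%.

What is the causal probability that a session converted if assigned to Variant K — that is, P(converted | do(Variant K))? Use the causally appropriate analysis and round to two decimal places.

0.37

The stratified and pooled comparisons disagree (Variant U wins within each device type; Variant K wins overall), so the answer turns on the causal role of device type.
Device type here is a post-treatment variable shaped by the variant; conditioning on it would introduce bias rather than remove it. The overall comparison is the causal one.
So P(outcome | do(Variant K)) is just the pooled rate for Variant K: 148/400 = 0.370.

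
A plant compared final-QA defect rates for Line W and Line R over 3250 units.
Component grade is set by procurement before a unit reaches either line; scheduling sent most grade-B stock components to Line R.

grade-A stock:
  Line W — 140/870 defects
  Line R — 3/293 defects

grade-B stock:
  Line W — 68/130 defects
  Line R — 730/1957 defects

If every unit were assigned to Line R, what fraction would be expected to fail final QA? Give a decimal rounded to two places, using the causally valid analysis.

0.24

Nothing the line does changes component grade; the imbalance is an allocation artefact. With component grade also predicting the outcome, the pooled figure is confounded, and the within-stratum comparison is the causal one.
Standardising Line R to the population component grade mix: 0.358·3/293 + 0.642·730/1957 = 0.243.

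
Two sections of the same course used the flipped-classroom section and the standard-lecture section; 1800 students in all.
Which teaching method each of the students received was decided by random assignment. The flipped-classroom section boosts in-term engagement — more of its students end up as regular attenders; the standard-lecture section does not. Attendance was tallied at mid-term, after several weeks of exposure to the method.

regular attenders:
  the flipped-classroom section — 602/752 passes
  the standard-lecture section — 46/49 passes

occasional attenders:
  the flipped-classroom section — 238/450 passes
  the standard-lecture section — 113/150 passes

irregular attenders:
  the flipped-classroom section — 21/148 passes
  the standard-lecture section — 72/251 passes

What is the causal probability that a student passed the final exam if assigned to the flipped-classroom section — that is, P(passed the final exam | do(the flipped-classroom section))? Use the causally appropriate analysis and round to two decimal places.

Because the teaching method influences mid-term attendance, mid-term attendance is a post-treatment mediator, not a confounder. Stratifying on it would bias the estimate; the causal effect is the crude pooled difference.
So P(outcome | do(the flipped-classroom section)) is just the pooled rate for the flipped-classroom section: 861/1350 = 0.638.

0.64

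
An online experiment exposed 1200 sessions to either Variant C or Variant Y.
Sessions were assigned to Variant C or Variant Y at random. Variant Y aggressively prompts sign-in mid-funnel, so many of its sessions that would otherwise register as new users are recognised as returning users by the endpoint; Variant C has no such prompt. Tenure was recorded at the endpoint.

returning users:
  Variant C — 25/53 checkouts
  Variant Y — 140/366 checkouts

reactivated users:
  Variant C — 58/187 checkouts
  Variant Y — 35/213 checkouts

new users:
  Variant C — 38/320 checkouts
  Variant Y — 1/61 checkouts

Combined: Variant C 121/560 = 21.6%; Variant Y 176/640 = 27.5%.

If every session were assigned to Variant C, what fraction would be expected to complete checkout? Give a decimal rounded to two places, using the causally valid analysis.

Within every user tenure level Variant C has the higher rate, yet pooled Variant Y does — Simpson's reversal.
User tenure lies on the pathway variant → user tenure → outcome, so adjusting for it blocks the indirect effect. For the total causal effect of variant, use the unadjusted pooled rates.
So P(outcome | do(Variant C)) is just the pooled rate for Variant C: 121/560 = 0.216.

0.22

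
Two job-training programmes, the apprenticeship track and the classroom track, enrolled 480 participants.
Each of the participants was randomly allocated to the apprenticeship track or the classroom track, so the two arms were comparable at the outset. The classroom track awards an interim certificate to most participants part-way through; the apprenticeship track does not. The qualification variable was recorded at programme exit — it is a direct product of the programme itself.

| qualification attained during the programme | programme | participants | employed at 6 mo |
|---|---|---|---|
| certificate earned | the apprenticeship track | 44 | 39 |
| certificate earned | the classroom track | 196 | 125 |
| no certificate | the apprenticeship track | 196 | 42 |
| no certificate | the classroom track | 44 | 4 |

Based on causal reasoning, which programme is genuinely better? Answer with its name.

the classroom track

Qualification attained during the programme here is a post-treatment variable shaped by the programme; conditioning on it would introduce bias rather than remove it. The overall comparison is the causal one.
Pooled: the apprenticeship track 33.8% vs the classroom track 53.8%; the classroom track is higher overall.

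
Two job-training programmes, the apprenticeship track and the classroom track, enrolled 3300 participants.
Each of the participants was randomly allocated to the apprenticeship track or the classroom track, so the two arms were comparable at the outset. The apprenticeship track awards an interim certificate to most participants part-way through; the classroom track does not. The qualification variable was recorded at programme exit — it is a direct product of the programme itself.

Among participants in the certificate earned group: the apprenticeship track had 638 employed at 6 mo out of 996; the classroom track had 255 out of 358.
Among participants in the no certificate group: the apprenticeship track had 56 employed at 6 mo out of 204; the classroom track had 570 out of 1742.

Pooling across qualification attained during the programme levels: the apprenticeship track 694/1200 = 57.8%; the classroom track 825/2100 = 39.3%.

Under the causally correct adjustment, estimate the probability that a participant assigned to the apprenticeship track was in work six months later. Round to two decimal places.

Qualification attained during the programme lies on the pathway programme → qualification attained during the programme → outcome, so adjusting for it blocks the indirect effect. For the total causal effect of programme, use the unadjusted pooled rates.
So P(outcome | do(the apprenticeship track)) is just the pooled rate for the apprenticeship track: 694/1200 = 0.578.

0.58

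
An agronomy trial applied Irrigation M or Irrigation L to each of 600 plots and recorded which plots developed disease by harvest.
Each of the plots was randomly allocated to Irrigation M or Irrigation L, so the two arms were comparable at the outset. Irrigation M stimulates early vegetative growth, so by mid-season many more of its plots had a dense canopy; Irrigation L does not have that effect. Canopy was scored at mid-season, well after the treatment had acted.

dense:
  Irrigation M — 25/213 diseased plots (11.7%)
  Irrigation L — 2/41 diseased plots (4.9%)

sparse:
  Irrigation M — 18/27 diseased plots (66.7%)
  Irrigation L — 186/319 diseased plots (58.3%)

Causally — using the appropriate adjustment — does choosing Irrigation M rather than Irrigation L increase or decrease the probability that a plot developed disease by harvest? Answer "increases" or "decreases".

decreases

Within every mid-season canopy level Irrigation L has the lower rate, yet pooled Irrigation M does — Simpson's reversal.
Mid-season canopy here is a post-treatment variable shaped by the irrigation; conditioning on it would introduce bias rather than remove it. The overall comparison is the causal one.
Pooled: Irrigation M 17.9% vs Irrigation L 52.2%; Irrigation M is lower overall.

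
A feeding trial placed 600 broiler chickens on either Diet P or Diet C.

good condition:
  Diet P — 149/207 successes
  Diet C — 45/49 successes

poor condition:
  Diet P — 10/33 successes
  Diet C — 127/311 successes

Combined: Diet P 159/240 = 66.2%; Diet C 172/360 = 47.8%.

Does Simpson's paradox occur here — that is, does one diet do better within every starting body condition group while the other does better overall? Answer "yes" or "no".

Within each starting body condition level (good condition 72.0% vs 91.8%; poor condition 30.3% vs 40.8%), Diet C has the higher rate every time. Pooled: 66.2% vs 47.8% — Diet P has the higher rate overall. The two comparisons disagree.

yes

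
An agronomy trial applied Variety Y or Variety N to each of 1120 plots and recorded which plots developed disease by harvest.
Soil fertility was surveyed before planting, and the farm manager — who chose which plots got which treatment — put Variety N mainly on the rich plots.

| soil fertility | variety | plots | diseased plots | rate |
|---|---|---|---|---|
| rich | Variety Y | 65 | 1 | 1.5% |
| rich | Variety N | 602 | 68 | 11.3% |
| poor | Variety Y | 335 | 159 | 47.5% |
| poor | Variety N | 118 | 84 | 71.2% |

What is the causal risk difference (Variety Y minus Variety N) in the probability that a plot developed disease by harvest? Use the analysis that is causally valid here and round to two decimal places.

Nothing the variety does changes soil fertility; the imbalance is an allocation artefact. With soil fertility also predicting the outcome, the pooled figure is confounded, and the within-stratum comparison is the causal one.
Adjusting over the population distribution of soil fertility: 0.596·(0.015−0.113) + 0.404·(0.475−0.712) = -0.154.

-0.15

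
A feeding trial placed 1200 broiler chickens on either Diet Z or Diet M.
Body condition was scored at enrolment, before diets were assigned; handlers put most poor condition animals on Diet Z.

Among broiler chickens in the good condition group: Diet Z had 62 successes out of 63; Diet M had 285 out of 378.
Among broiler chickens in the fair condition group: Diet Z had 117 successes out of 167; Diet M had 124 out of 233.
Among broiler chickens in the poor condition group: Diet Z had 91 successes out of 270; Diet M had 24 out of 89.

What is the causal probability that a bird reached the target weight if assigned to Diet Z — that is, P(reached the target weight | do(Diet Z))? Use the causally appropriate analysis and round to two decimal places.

The starting body condition-specific comparison favours Diet Z throughout, but the pooled figures favour Diet M. The question is whether to condition on starting body condition.
The imbalance in starting body condition arose from how broiler chickens were allocated, not from anything the diet did; and starting body condition independently affects the outcome. The pooled gap is confounded — condition on starting body condition.
Standardising Diet Z to the population starting body condition mix: 0.367·62/63 + 0.333·117/167 + 0.299·91/270 = 0.696.

0.70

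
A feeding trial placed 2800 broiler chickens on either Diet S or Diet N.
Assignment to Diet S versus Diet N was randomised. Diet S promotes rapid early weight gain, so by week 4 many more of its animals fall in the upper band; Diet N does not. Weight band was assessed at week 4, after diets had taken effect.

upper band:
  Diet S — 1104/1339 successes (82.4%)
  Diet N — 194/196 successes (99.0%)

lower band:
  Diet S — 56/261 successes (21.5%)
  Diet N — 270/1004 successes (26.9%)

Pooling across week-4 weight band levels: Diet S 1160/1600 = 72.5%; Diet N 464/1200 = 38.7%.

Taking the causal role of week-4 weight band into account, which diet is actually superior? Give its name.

Diet S

Diet N is higher inside every week-4 weight band stratum but Diet S is higher in aggregate. Whether to stratify depends on how week-4 weight band relates to the diet.
The distribution of week-4 weight band is itself part of what the diet does — it is an intermediate outcome. Holding it fixed would remove that part of the effect; the total effect is the pooled difference.
Pooled: Diet S 72.5% vs Diet N 38.7%; Diet S is higher overall.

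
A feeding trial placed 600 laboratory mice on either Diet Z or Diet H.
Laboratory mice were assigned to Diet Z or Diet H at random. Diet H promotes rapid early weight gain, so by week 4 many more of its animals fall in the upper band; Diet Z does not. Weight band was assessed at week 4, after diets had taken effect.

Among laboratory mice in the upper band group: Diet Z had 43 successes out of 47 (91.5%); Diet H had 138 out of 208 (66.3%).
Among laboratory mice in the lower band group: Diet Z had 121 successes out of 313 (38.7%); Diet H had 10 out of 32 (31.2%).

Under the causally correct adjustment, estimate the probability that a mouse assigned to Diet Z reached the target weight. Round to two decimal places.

Week-4 weight band lies on the pathway diet → week-4 weight band → outcome, so adjusting for it blocks the indirect effect. For the total causal effect of diet, use the unadjusted pooled rates.
So P(outcome | do(Diet Z)) is just the pooled rate for Diet Z: 164/360 = 0.456.

0.46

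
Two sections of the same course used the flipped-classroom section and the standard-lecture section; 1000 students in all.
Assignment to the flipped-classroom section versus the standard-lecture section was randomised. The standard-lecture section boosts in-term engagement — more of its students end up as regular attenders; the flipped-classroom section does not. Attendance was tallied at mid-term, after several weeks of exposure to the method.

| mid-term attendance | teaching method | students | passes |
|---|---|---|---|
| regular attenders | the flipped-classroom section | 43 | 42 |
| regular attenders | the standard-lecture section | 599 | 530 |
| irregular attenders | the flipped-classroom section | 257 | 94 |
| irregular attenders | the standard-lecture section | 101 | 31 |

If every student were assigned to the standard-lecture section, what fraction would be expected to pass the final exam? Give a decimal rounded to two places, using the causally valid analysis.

Mid-term attendance is downstream of the teaching method. One should not condition on a consequence of treatment, so the overall rates are the right comparison.
So P(outcome | do(the standard-lecture section)) is just the pooled rate for the standard-lecture section: 561/700 = 0.801.

0.80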